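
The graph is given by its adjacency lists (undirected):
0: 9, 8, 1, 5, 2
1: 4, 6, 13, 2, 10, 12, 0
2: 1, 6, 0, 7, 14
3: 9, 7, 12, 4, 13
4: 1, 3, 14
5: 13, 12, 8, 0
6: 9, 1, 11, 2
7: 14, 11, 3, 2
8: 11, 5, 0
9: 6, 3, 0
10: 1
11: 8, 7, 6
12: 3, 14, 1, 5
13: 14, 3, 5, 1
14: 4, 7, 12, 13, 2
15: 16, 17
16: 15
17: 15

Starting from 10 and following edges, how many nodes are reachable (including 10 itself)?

15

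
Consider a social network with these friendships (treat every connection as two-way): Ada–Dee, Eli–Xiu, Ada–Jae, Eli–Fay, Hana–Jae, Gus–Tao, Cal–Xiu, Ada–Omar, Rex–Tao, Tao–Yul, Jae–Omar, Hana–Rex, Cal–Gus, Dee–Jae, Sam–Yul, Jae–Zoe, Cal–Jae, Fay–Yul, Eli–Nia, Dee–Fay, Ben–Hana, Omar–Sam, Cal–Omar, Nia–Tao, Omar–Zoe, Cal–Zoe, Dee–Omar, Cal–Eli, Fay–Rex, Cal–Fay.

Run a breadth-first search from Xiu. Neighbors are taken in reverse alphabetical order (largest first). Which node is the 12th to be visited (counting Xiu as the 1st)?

Rex

Visit Xiu; enqueue Eli, Cal → queue [Eli, Cal]
Visit Eli; enqueue Nia, Fay → queue [Cal, Nia, Fay]
Visit Cal; enqueue Zoe, Omar, Jae, Gus → queue [Nia, Fay, Zoe, Omar, Jae, Gus]
Visit Nia; enqueue Tao → queue [Fay, Zoe, Omar, Jae, Gus, Tao]
Visit Fay; enqueue Yul, Rex, Dee → queue [Zoe, Omar, Jae, Gus, Tao, Yul, Rex, Dee]
Visit Zoe → queue [Omar, Jae, Gus, Tao, Yul, Rex, Dee]
Visit Omar; enqueue Sam, Ada → queue [Jae, Gus, Tao, Yul, Rex, Dee, Sam, Ada]
Visit Jae; enqueue Hana → queue [Gus, Tao, Yul, Rex, Dee, Sam, Ada, Hana]
Visit Gus → queue [Tao, Yul, Rex, Dee, Sam, Ada, Hana]
Visit Tao → queue [Yul, Rex, Dee, Sam, Ada, Hana]
Visit Yul → queue [Rex, Dee, Sam, Ada, Hana]
Visit Rex → queue [Dee, Sam, Ada, Hana]
Visit Dee → queue [Sam, Ada, Hana]
Visit Sam → queue [Ada, Hana]
Visit Ada → queue [Hana]
Visit Hana; enqueue Ben → queue [Ben]
Visit Ben → queue []

Visit order: Xiu, Eli, Cal, Nia, Fay, Zoe, Omar, Jae, Gus, Tao, Yul, Rex, Dee, Sam, Ada, Hana, Ben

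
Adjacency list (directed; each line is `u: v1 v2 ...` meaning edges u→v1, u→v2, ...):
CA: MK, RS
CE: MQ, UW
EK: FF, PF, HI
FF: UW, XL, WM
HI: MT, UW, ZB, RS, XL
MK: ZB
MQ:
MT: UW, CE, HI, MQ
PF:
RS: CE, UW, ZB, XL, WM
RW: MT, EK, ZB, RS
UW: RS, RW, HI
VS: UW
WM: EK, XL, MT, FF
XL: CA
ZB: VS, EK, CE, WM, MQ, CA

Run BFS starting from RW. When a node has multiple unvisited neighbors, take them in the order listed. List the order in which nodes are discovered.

Visit RW; enqueue MT, EK, ZB, RS → queue [MT, EK, ZB, RS]
Visit MT; enqueue UW, CE, HI, MQ → queue [EK, ZB, RS, UW, CE, HI, MQ]
Visit EK; enqueue FF, PF → queue [ZB, RS, UW, CE, HI, MQ, FF, PF]
Visit ZB; enqueue VS, WM, CA → queue [RS, UW, CE, HI, MQ, FF, PF, VS, WM, CA]
Visit RS; enqueue XL → queue [UW, CE, HI, MQ, FF, PF, VS, WM, CA, XL]
Visit UW → queue [CE, HI, MQ, FF, PF, VS, WM, CA, XL]
Visit CE → queue [HI, MQ, FF, PF, VS, WM, CA, XL]
Visit HI → queue [MQ, FF, PF, VS, WM, CA, XL]
Visit MQ → queue [FF, PF, VS, WM, CA, XL]
Visit FF → queue [PF, VS, WM, CA, XL]
Visit PF → queue [VS, WM, CA, XL]
Visit VS → queue [WM, CA, XL]
Visit WM → queue [CA, XL]
Visit CA; enqueue MK → queue [XL, MK]
Visit XL → queue [MK]
Visit MK → queue []

RW MT EK ZB RS UW CE HI MQ FF PF VS WM CA XL MK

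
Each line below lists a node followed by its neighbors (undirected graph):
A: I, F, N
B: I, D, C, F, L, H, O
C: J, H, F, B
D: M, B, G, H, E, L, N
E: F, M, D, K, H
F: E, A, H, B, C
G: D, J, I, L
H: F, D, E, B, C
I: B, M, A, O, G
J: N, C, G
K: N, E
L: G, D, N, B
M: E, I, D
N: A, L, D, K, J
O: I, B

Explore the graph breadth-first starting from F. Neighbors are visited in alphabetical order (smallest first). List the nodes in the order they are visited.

Visit F; enqueue A, B, C, E, H → queue [A, B, C, E, H]
Visit A; enqueue I, N → queue [B, C, E, H, I, N]
Visit B; enqueue D, L, O → queue [C, E, H, I, N, D, L, O]
Visit C; enqueue J → queue [E, H, I, N, D, L, O, J]
Visit E; enqueue K, M → queue [H, I, N, D, L, O, J, K, M]
Visit H → queue [I, N, D, L, O, J, K, M]
Visit I; enqueue G → queue [N, D, L, O, J, K, M, G]
Visit N → queue [D, L, O, J, K, M, G]
Visit D → queue [L, O, J, K, M, G]
Visit L → queue [O, J, K, M, G]
Visit O → queue [J, K, M, G]
Visit J → queue [K, M, G]
Visit K → queue [M, G]
Visit M → queue [G]
Visit G → queue []

F, A, B, C, E, H, I, N, D, L, O, J, K, M, G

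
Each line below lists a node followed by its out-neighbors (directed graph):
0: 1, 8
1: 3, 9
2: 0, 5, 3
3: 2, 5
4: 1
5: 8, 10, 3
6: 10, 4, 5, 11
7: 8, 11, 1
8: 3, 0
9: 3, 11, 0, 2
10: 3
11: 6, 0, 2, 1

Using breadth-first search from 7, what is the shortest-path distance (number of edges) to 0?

Level 0: 7
Level 1: 1, 8, 11
Level 2: 0, 2, 3, 6, 9
Level 3: 4, 5, 10
0 first appears at level 2.

2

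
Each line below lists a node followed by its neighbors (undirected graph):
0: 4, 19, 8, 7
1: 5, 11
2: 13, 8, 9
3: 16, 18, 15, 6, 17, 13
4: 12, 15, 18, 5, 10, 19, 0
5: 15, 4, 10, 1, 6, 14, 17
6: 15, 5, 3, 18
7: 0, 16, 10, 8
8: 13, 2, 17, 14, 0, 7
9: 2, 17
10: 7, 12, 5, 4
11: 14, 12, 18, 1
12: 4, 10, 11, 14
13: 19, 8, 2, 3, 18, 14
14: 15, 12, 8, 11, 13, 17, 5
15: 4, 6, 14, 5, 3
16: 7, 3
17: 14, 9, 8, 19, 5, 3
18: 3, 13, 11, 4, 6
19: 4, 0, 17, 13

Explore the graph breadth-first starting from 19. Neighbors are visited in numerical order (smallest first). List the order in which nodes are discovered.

19, 0, 4, 13, 17, 7, 8, 5, 10, 12, 15, 18, 2, 3, 14, 9, 16, 1, 6, 11

Visit 19; enqueue 0, 4, 13, 17 → queue [0, 4, 13, 17]
Visit 0; enqueue 7, 8 → queue [4, 13, 17, 7, 8]
Visit 4; enqueue 5, 10, 12, 15, 18 → queue [13, 17, 7, 8, 5, 10, 12, 15, 18]
Visit 13; enqueue 2, 3, 14 → queue [17, 7, 8, 5, 10, 12, 15, 18, 2, 3, 14]
Visit 17; enqueue 9 → queue [7, 8, 5, 10, 12, 15, 18, 2, 3, 14, 9]
Visit 7; enqueue 16 → queue [8, 5, 10, 12, 15, 18, 2, 3, 14, 9, 16]
Visit 8 → queue [5, 10, 12, 15, 18, 2, 3, 14, 9, 16]
Visit 5; enqueue 1, 6 → queue [10, 12, 15, 18, 2, 3, 14, 9, 16, 1, 6]
Visit 10 → queue [12, 15, 18, 2, 3, 14, 9, 16, 1, 6]
Visit 12; enqueue 11 → queue [15, 18, 2, 3, 14, 9, 16, 1, 6, 11]
Visit 15 → queue [18, 2, 3, 14, 9, 16, 1, 6, 11]
Visit 18 → queue [2, 3, 14, 9, 16, 1, 6, 11]
Visit 2 → queue [3, 14, 9, 16, 1, 6, 11]
Visit 3 → queue [14, 9, 16, 1, 6, 11]
Visit 14 → queue [9, 16, 1, 6, 11]
Visit 9 → queue [16, 1, 6, 11]
Visit 16 → queue [1, 6, 11]
Visit 1 → queue [6, 11]
Visit 6 → queue [11]
Visit 11 → queue []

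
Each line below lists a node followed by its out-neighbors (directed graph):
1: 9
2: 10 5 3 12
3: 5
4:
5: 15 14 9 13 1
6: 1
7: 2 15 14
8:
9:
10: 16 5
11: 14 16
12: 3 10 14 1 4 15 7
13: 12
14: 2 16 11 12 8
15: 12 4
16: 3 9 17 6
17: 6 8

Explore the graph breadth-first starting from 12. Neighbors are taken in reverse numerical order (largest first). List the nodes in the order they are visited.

Visit 12; enqueue 15, 14, 10, 7, 4, 3, 1 → queue [15, 14, 10, 7, 4, 3, 1]
Visit 15 → queue [14, 10, 7, 4, 3, 1]
Visit 14; enqueue 16, 11, 8, 2 → queue [10, 7, 4, 3, 1, 16, 11, 8, 2]
Visit 10; enqueue 5 → queue [7, 4, 3, 1, 16, 11, 8, 2, 5]
Visit 7 → queue [4, 3, 1, 16, 11, 8, 2, 5]
Visit 4 → queue [3, 1, 16, 11, 8, 2, 5]
Visit 3 → queue [1, 16, 11, 8, 2, 5]
Visit 1; enqueue 9 → queue [16, 11, 8, 2, 5, 9]
Visit 16; enqueue 17, 6 → queue [11, 8, 2, 5, 9, 17, 6]
Visit 11 → queue [8, 2, 5, 9, 17, 6]
Visit 8 → queue [2, 5, 9, 17, 6]
Visit 2 → queue [5, 9, 17, 6]
Visit 5; enqueue 13 → queue [9, 17, 6, 13]
Visit 9 → queue [17, 6, 13]
Visit 17 → queue [6, 13]
Visit 6 → queue [13]
Visit 13 → queue []

12, 15, 14, 10, 7, 4, 3, 1, 16, 11, 8, 2, 5, 9, 17, 6, 13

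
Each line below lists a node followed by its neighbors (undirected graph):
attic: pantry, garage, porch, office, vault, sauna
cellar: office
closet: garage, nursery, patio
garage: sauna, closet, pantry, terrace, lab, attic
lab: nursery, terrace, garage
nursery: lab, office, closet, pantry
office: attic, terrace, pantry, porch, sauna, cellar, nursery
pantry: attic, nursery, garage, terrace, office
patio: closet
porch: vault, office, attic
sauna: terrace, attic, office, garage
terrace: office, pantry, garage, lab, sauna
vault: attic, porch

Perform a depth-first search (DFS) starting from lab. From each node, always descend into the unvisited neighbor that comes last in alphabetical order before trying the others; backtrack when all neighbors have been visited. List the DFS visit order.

lab, terrace, sauna, office, porch, vault, attic, pantry, nursery, closet, patio, garage, cellar

Visit lab
lab → terrace
terrace → sauna
sauna → office
office → porch
porch → vault
vault → attic
attic → pantry
pantry → nursery
nursery → closet
closet → patio
closet → garage
office → cellar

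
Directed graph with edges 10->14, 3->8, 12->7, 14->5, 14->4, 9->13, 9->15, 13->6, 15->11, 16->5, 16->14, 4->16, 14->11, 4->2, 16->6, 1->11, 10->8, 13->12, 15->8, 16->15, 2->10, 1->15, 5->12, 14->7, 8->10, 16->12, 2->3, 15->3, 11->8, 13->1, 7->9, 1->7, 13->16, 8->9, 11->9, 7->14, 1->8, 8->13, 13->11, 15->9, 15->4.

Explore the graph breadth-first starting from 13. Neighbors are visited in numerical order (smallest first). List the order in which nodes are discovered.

Visit 13; enqueue 1, 6, 11, 12, 16 → queue [1, 6, 11, 12, 16]
Visit 1; enqueue 7, 8, 15 → queue [6, 11, 12, 16, 7, 8, 15]
Visit 6 → queue [11, 12, 16, 7, 8, 15]
Visit 11; enqueue 9 → queue [12, 16, 7, 8, 15, 9]
Visit 12 → queue [16, 7, 8, 15, 9]
Visit 16; enqueue 5, 14 → queue [7, 8, 15, 9, 5, 14]
Visit 7 → queue [8, 15, 9, 5, 14]
Visit 8; enqueue 10 → queue [15, 9, 5, 14, 10]
Visit 15; enqueue 3, 4 → queue [9, 5, 14, 10, 3, 4]
Visit 9 → queue [5, 14, 10, 3, 4]
Visit 5 → queue [14, 10, 3, 4]
Visit 14 → queue [10, 3, 4]
Visit 10 → queue [3, 4]
Visit 3 → queue [4]
Visit 4; enqueue 2 → queue [2]
Visit 2 → queue []

13 1 6 11 12 16 7 8 15 9 5 14 10 3 4 2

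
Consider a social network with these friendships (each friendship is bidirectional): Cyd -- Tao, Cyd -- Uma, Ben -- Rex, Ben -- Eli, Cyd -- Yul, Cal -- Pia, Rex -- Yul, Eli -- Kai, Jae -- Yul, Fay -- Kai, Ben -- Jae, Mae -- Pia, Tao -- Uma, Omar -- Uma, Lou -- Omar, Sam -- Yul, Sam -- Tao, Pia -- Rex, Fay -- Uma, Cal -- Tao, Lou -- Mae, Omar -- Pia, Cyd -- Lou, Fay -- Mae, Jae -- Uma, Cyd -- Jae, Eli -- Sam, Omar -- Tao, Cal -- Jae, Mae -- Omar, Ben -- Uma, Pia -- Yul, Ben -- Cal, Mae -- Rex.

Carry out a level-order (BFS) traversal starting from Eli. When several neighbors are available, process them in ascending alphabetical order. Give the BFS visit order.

Visit Eli; enqueue Ben, Kai, Sam → queue [Ben, Kai, Sam]
Visit Ben; enqueue Cal, Jae, Rex, Uma → queue [Kai, Sam, Cal, Jae, Rex, Uma]
Visit Kai; enqueue Fay → queue [Sam, Cal, Jae, Rex, Uma, Fay]
Visit Sam; enqueue Tao, Yul → queue [Cal, Jae, Rex, Uma, Fay, Tao, Yul]
Visit Cal; enqueue Pia → queue [Jae, Rex, Uma, Fay, Tao, Yul, Pia]
Visit Jae; enqueue Cyd → queue [Rex, Uma, Fay, Tao, Yul, Pia, Cyd]
Visit Rex; enqueue Mae → queue [Uma, Fay, Tao, Yul, Pia, Cyd, Mae]
Visit Uma; enqueue Omar → queue [Fay, Tao, Yul, Pia, Cyd, Mae, Omar]
Visit Fay → queue [Tao, Yul, Pia, Cyd, Mae, Omar]
Visit Tao → queue [Yul, Pia, Cyd, Mae, Omar]
Visit Yul → queue [Pia, Cyd, Mae, Omar]
Visit Pia → queue [Cyd, Mae, Omar]
Visit Cyd; enqueue Lou → queue [Mae, Omar, Lou]
Visit Mae → queue [Omar, Lou]
Visit Omar → queue [Lou]
Visit Lou → queue []

Eli, Ben, Kai, Sam, Cal, Jae, Rex, Uma, Fay, Tao, Yul, Pia, Cyd, Mae, Omar, Lou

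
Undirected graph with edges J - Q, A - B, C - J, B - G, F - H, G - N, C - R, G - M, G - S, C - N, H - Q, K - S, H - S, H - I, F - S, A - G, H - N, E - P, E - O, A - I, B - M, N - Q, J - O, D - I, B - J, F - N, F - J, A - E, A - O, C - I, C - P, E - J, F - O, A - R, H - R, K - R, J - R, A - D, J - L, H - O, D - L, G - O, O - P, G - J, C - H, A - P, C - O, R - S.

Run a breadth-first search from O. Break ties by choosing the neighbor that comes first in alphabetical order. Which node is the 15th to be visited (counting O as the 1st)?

S

Visit O; enqueue A, C, E, F, G, H, J, P → queue [A, C, E, F, G, H, J, P]
Visit A; enqueue B, D, I, R → queue [C, E, F, G, H, J, P, B, D, I, R]
Visit C; enqueue N → queue [E, F, G, H, J, P, B, D, I, R, N]
Visit E → queue [F, G, H, J, P, B, D, I, R, N]
Visit F; enqueue S → queue [G, H, J, P, B, D, I, R, N, S]
Visit G; enqueue M → queue [H, J, P, B, D, I, R, N, S, M]
Visit H; enqueue Q → queue [J, P, B, D, I, R, N, S, M, Q]
Visit J; enqueue L → queue [P, B, D, I, R, N, S, M, Q, L]
Visit P → queue [B, D, I, R, N, S, M, Q, L]
Visit B → queue [D, I, R, N, S, M, Q, L]
Visit D → queue [I, R, N, S, M, Q, L]
Visit I → queue [R, N, S, M, Q, L]
Visit R; enqueue K → queue [N, S, M, Q, L, K]
Visit N → queue [S, M, Q, L, K]
Visit S → queue [M, Q, L, K]
Visit M → queue [Q, L, K]
Visit Q → queue [L, K]
Visit L → queue [K]
Visit K → queue []

Visit order: O, A, C, E, F, G, H, J, P, B, D, I, R, N, S, M, Q, L, K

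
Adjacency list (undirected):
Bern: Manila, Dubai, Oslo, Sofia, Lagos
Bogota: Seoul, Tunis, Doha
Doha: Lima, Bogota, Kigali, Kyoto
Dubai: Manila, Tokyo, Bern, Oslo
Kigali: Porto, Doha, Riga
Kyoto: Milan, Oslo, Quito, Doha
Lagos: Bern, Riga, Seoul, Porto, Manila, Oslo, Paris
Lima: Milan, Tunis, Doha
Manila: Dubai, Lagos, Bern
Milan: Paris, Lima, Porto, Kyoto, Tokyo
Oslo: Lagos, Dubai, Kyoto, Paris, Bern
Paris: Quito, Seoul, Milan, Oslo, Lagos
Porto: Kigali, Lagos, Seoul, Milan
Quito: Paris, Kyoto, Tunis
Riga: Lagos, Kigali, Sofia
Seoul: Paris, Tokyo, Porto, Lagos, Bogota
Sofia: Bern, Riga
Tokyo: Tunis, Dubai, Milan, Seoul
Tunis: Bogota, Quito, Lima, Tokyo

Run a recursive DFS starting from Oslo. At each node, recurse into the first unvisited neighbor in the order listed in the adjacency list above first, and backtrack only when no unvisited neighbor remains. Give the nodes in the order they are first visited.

Oslo → Lagos → Bern → Manila → Dubai → Tokyo → Tunis → Bogota → Seoul → Paris → Quito → Kyoto → Milan → Lima → Doha → Kigali → Porto → Riga → Sofia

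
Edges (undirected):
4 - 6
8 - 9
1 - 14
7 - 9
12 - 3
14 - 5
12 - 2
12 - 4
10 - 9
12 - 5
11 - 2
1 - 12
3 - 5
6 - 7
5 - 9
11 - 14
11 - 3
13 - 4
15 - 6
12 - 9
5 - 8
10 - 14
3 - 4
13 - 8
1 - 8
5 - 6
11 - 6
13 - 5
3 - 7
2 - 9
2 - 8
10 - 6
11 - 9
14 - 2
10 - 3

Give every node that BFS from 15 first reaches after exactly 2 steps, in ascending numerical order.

4, 5, 7, 10, 11

Level 0: 15
Level 1: 6
Level 2: 4, 5, 7, 10, 11
Level 3: 2, 3, 8, 9, 12, 13, 14
Level 4: 1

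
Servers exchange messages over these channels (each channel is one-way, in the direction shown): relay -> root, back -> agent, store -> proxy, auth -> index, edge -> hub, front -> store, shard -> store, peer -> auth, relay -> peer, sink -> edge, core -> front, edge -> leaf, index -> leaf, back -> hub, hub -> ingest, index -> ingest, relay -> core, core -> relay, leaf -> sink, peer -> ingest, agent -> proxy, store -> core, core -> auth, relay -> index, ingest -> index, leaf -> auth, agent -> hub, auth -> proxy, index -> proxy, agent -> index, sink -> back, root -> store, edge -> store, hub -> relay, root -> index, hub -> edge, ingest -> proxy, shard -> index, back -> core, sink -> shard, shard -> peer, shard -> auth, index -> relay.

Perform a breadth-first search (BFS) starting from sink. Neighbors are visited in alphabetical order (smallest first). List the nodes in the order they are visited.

Visit sink; enqueue back, edge, shard → queue [back, edge, shard]
Visit back; enqueue agent, core, hub → queue [edge, shard, agent, core, hub]
Visit edge; enqueue leaf, store → queue [shard, agent, core, hub, leaf, store]
Visit shard; enqueue auth, index, peer → queue [agent, core, hub, leaf, store, auth, index, peer]
Visit agent; enqueue proxy → queue [core, hub, leaf, store, auth, index, peer, proxy]
Visit core; enqueue front, relay → queue [hub, leaf, store, auth, index, peer, proxy, front, relay]
Visit hub; enqueue ingest → queue [leaf, store, auth, index, peer, proxy, front, relay, ingest]
Visit leaf → queue [store, auth, index, peer, proxy, front, relay, ingest]
Visit store → queue [auth, index, peer, proxy, front, relay, ingest]
Visit auth → queue [index, peer, proxy, front, relay, ingest]
Visit index → queue [peer, proxy, front, relay, ingest]
Visit peer → queue [proxy, front, relay, ingest]
Visit proxy → queue [front, relay, ingest]
Visit front → queue [relay, ingest]
Visit relay; enqueue root → queue [ingest, root]
Visit ingest → queue [root]
Visit root → queue []

sink back edge shard agent core hub leaf store auth index peer proxy front relay ingest root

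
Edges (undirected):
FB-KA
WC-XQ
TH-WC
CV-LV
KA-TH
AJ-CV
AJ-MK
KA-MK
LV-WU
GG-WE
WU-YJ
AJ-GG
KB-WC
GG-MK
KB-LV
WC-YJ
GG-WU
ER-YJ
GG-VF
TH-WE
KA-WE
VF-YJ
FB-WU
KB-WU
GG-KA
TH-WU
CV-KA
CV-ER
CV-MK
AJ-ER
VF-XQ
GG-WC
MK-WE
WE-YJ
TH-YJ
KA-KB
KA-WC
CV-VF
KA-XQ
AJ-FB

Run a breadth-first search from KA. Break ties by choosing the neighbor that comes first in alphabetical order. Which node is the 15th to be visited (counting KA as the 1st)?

WU

Visit KA; enqueue CV, FB, GG, KB, MK, TH, WC, WE, XQ → queue [CV, FB, GG, KB, MK, TH, WC, WE, XQ]
Visit CV; enqueue AJ, ER, LV, VF → queue [FB, GG, KB, MK, TH, WC, WE, XQ, AJ, ER, LV, VF]
Visit FB; enqueue WU → queue [GG, KB, MK, TH, WC, WE, XQ, AJ, ER, LV, VF, WU]
Visit GG → queue [KB, MK, TH, WC, WE, XQ, AJ, ER, LV, VF, WU]
Visit KB → queue [MK, TH, WC, WE, XQ, AJ, ER, LV, VF, WU]
Visit MK → queue [TH, WC, WE, XQ, AJ, ER, LV, VF, WU]
Visit TH; enqueue YJ → queue [WC, WE, XQ, AJ, ER, LV, VF, WU, YJ]
Visit WC → queue [WE, XQ, AJ, ER, LV, VF, WU, YJ]
Visit WE → queue [XQ, AJ, ER, LV, VF, WU, YJ]
Visit XQ → queue [AJ, ER, LV, VF, WU, YJ]
Visit AJ → queue [ER, LV, VF, WU, YJ]
Visit ER → queue [LV, VF, WU, YJ]
Visit LV → queue [VF, WU, YJ]
Visit VF → queue [WU, YJ]
Visit WU → queue [YJ]
Visit YJ → queue []

Visit order: KA, CV, FB, GG, KB, MK, TH, WC, WE, XQ, AJ, ER, LV, VF, WU, YJ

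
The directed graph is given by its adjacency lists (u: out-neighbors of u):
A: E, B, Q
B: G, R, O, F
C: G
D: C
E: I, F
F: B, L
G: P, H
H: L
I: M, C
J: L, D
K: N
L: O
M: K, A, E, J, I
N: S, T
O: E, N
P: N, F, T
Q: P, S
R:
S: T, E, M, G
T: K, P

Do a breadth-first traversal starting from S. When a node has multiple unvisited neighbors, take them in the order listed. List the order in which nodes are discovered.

S -> T -> E -> M -> G -> K -> P -> I -> F -> A -> J -> H -> N -> C -> B -> L -> Q -> D -> R -> O

Visit S; enqueue T, E, M, G → queue [T, E, M, G]
Visit T; enqueue K, P → queue [E, M, G, K, P]
Visit E; enqueue I, F → queue [M, G, K, P, I, F]
Visit M; enqueue A, J → queue [G, K, P, I, F, A, J]
Visit G; enqueue H → queue [K, P, I, F, A, J, H]
Visit K; enqueue N → queue [P, I, F, A, J, H, N]
Visit P → queue [I, F, A, J, H, N]
Visit I; enqueue C → queue [F, A, J, H, N, C]
Visit F; enqueue B, L → queue [A, J, H, N, C, B, L]
Visit A; enqueue Q → queue [J, H, N, C, B, L, Q]
Visit J; enqueue D → queue [H, N, C, B, L, Q, D]
Visit H → queue [N, C, B, L, Q, D]
Visit N → queue [C, B, L, Q, D]
Visit C → queue [B, L, Q, D]
Visit B; enqueue R, O → queue [L, Q, D, R, O]
Visit L → queue [Q, D, R, O]
Visit Q → queue [D, R, O]
Visit D → queue [R, O]
Visit R → queue [O]
Visit O → queue []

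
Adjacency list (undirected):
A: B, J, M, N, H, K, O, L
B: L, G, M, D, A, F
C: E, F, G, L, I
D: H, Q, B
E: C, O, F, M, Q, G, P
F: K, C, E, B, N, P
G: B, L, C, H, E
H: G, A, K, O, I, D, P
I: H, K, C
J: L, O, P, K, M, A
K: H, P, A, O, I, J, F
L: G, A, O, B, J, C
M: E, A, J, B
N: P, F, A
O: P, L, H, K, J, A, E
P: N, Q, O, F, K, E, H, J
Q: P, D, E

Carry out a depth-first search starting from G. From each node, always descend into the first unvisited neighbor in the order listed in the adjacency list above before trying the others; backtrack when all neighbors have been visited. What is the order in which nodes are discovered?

Visit G
G → B
B → L
L → A
A → J
J → O
O → P
P → N
N → F
F → K
K → H
H → I
I → C
C → E
E → M
E → Q
Q → D

G, B, L, A, J, O, P, N, F, K, H, I, C, E, M, Q, D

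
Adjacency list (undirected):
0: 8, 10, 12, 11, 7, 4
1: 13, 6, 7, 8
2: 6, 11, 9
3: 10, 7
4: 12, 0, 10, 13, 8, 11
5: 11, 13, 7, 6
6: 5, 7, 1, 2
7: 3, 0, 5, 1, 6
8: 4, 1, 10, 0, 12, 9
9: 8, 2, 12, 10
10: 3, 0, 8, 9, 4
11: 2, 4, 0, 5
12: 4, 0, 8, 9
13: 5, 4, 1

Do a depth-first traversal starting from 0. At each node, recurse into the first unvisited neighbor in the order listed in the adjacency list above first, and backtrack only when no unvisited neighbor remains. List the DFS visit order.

0, 8, 4, 12, 9, 2, 6, 5, 11, 13, 1, 7, 3, 10

Visit 0
0 → 8
8 → 4
4 → 12
12 → 9
9 → 2
2 → 6
6 → 5
5 → 11
5 → 13
13 → 1
1 → 7
7 → 3
3 → 10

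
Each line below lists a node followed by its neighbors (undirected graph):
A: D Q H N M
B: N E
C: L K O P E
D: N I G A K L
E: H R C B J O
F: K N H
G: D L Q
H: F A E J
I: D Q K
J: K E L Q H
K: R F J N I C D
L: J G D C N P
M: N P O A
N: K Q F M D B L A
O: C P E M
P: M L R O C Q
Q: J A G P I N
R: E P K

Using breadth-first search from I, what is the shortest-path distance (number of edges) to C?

Level 0: I
Level 1: D, K, Q
Level 2: A, C, F, G, J, L, N, P, R
Level 3: B, E, H, M, O
C first appears at level 2.

2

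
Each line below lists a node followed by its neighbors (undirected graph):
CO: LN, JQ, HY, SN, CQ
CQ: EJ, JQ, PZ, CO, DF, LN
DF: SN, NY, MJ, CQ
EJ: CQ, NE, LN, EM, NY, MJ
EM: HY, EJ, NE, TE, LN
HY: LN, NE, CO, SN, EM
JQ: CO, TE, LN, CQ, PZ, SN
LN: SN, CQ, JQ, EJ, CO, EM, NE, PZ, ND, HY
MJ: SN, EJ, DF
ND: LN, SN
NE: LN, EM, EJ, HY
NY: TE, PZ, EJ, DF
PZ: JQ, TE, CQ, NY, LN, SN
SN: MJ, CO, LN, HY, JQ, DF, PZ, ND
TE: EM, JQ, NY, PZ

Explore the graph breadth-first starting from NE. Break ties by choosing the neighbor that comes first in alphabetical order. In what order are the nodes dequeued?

NE, EJ, EM, HY, LN, CQ, MJ, NY, TE, CO, SN, JQ, ND, PZ, DF

Visit NE; enqueue EJ, EM, HY, LN → queue [EJ, EM, HY, LN]
Visit EJ; enqueue CQ, MJ, NY → queue [EM, HY, LN, CQ, MJ, NY]
Visit EM; enqueue TE → queue [HY, LN, CQ, MJ, NY, TE]
Visit HY; enqueue CO, SN → queue [LN, CQ, MJ, NY, TE, CO, SN]
Visit LN; enqueue JQ, ND, PZ → queue [CQ, MJ, NY, TE, CO, SN, JQ, ND, PZ]
Visit CQ; enqueue DF → queue [MJ, NY, TE, CO, SN, JQ, ND, PZ, DF]
Visit MJ → queue [NY, TE, CO, SN, JQ, ND, PZ, DF]
Visit NY → queue [TE, CO, SN, JQ, ND, PZ, DF]
Visit TE → queue [CO, SN, JQ, ND, PZ, DF]
Visit CO → queue [SN, JQ, ND, PZ, DF]
Visit SN → queue [JQ, ND, PZ, DF]
Visit JQ → queue [ND, PZ, DF]
Visit ND → queue [PZ, DF]
Visit PZ → queue [DF]
Visit DF → queue []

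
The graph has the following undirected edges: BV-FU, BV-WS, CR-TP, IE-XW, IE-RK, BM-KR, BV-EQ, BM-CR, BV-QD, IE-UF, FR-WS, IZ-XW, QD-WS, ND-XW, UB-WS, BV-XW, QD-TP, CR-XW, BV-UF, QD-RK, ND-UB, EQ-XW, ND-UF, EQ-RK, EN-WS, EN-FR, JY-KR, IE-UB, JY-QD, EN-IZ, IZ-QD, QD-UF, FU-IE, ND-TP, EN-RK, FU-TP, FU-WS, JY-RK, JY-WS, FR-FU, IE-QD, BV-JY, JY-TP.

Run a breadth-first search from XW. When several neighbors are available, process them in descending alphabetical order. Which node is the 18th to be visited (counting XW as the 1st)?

Visit XW; enqueue ND, IZ, IE, EQ, CR, BV → queue [ND, IZ, IE, EQ, CR, BV]
Visit ND; enqueue UF, UB, TP → queue [IZ, IE, EQ, CR, BV, UF, UB, TP]
Visit IZ; enqueue QD, EN → queue [IE, EQ, CR, BV, UF, UB, TP, QD, EN]
Visit IE; enqueue RK, FU → queue [EQ, CR, BV, UF, UB, TP, QD, EN, RK, FU]
Visit EQ → queue [CR, BV, UF, UB, TP, QD, EN, RK, FU]
Visit CR; enqueue BM → queue [BV, UF, UB, TP, QD, EN, RK, FU, BM]
Visit BV; enqueue WS, JY → queue [UF, UB, TP, QD, EN, RK, FU, BM, WS, JY]
Visit UF → queue [UB, TP, QD, EN, RK, FU, BM, WS, JY]
Visit UB → queue [TP, QD, EN, RK, FU, BM, WS, JY]
Visit TP → queue [QD, EN, RK, FU, BM, WS, JY]
Visit QD → queue [EN, RK, FU, BM, WS, JY]
Visit EN; enqueue FR → queue [RK, FU, BM, WS, JY, FR]
Visit RK → queue [FU, BM, WS, JY, FR]
Visit FU → queue [BM, WS, JY, FR]
Visit BM; enqueue KR → queue [WS, JY, FR, KR]
Visit WS → queue [JY, FR, KR]
Visit JY → queue [FR, KR]
Visit FR → queue [KR]
Visit KR → queue []

Visit order: XW, ND, IZ, IE, EQ, CR, BV, UF, UB, TP, QD, EN, RK, FU, BM, WS, JY, FR, KR

FR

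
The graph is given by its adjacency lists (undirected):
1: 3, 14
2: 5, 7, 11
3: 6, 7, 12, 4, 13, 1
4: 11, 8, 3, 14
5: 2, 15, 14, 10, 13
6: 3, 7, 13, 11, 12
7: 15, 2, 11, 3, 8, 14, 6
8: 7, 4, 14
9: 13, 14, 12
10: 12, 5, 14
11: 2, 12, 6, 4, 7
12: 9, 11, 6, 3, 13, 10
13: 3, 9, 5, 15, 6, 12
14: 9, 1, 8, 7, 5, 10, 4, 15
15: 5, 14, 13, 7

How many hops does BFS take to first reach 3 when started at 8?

Level 0: 8
Level 1: 4, 7, 14
Level 2: 1, 2, 3, 5, 6, 9, 10, 11, 15
Level 3: 12, 13
3 first appears at level 2.

2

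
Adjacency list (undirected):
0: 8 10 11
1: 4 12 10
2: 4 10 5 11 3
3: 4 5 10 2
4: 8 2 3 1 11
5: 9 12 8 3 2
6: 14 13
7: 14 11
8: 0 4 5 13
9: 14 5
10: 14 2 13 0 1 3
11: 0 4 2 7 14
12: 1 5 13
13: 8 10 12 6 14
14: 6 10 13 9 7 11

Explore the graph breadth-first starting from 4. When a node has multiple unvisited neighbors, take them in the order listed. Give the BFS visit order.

Visit 4; enqueue 8, 2, 3, 1, 11 → queue [8, 2, 3, 1, 11]
Visit 8; enqueue 0, 5, 13 → queue [2, 3, 1, 11, 0, 5, 13]
Visit 2; enqueue 10 → queue [3, 1, 11, 0, 5, 13, 10]
Visit 3 → queue [1, 11, 0, 5, 13, 10]
Visit 1; enqueue 12 → queue [11, 0, 5, 13, 10, 12]
Visit 11; enqueue 7, 14 → queue [0, 5, 13, 10, 12, 7, 14]
Visit 0 → queue [5, 13, 10, 12, 7, 14]
Visit 5; enqueue 9 → queue [13, 10, 12, 7, 14, 9]
Visit 13; enqueue 6 → queue [10, 12, 7, 14, 9, 6]
Visit 10 → queue [12, 7, 14, 9, 6]
Visit 12 → queue [7, 14, 9, 6]
Visit 7 → queue [14, 9, 6]
Visit 14 → queue [9, 6]
Visit 9 → queue [6]
Visit 6 → queue []

4 → 8 → 2 → 3 → 1 → 11 → 0 → 5 → 13 → 10 → 12 → 7 → 14 → 9 → 6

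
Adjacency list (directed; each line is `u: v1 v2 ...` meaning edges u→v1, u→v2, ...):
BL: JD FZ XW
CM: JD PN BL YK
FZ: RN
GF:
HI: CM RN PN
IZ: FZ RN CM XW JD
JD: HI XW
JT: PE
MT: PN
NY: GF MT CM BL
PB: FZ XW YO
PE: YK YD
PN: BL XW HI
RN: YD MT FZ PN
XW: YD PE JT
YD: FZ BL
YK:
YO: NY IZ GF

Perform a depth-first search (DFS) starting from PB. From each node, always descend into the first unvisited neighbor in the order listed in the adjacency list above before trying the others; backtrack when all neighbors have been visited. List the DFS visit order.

PB FZ RN YD BL JD HI CM PN XW PE YK JT MT YO NY GF IZ

Visit PB
PB → FZ
FZ → RN
RN → YD
YD → BL
BL → JD
JD → HI
HI → CM
CM → PN
PN → XW
XW → PE
PE → YK
XW → JT
RN → MT
PB → YO
YO → NY
NY → GF
YO → IZ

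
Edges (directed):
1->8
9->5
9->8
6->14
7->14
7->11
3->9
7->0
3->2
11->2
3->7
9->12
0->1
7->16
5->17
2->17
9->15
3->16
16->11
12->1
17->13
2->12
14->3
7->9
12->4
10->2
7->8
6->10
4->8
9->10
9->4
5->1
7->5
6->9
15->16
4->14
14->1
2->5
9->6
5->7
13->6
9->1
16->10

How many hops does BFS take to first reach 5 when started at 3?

Level 0: 3
Level 1: 2, 7, 9, 16
Level 2: 0, 1, 4, 5, 6, 8, 10, 11, 12, 14, 15, 17
Level 3: 13
5 first appears at level 2.

2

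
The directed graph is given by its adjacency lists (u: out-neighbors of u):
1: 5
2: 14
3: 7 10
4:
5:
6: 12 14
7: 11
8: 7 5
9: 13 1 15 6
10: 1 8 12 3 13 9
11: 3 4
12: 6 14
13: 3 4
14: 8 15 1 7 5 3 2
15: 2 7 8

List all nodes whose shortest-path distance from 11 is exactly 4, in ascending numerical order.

5, 6, 14, 15

Level 0: 11
Level 1: 3, 4
Level 2: 7, 10
Level 3: 1, 8, 9, 12, 13
Level 4: 5, 6, 14, 15
Level 5: 2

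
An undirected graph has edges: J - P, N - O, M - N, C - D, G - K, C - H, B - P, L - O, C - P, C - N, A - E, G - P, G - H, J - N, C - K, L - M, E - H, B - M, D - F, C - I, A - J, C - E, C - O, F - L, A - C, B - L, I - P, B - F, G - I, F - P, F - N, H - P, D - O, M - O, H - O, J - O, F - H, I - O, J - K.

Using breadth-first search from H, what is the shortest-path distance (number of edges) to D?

Level 0: H
Level 1: C, E, F, G, O, P
Level 2: A, B, D, I, J, K, L, M, N
D first appears at level 2.

2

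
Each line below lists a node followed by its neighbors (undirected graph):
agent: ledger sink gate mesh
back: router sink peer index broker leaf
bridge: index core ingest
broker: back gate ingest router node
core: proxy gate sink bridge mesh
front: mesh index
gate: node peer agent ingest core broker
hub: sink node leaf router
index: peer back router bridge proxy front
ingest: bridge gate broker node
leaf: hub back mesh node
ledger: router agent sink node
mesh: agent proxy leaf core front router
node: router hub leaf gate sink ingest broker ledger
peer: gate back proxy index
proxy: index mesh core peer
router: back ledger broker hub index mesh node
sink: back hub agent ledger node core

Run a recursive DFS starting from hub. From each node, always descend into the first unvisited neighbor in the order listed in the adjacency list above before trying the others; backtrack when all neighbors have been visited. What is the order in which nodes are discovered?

Visit hub
hub → sink
sink → back
back → router
router → ledger
ledger → agent
agent → gate
gate → node
node → leaf
leaf → mesh
mesh → proxy
proxy → index
index → peer
index → bridge
bridge → core
bridge → ingest
ingest → broker
index → front

hub sink back router ledger agent gate node leaf mesh proxy index peer bridge core ingest broker front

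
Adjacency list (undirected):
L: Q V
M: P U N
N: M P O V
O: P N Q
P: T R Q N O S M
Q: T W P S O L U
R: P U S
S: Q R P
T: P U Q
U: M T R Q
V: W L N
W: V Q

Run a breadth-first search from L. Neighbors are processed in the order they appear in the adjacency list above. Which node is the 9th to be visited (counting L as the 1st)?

U

Visit L; enqueue Q, V → queue [Q, V]
Visit Q; enqueue T, W, P, S, O, U → queue [V, T, W, P, S, O, U]
Visit V; enqueue N → queue [T, W, P, S, O, U, N]
Visit T → queue [W, P, S, O, U, N]
Visit W → queue [P, S, O, U, N]
Visit P; enqueue R, M → queue [S, O, U, N, R, M]
Visit S → queue [O, U, N, R, M]
Visit O → queue [U, N, R, M]
Visit U → queue [N, R, M]
Visit N → queue [R, M]
Visit R → queue [M]
Visit M → queue []

Visit order: L, Q, V, T, W, P, S, O, U, N, R, M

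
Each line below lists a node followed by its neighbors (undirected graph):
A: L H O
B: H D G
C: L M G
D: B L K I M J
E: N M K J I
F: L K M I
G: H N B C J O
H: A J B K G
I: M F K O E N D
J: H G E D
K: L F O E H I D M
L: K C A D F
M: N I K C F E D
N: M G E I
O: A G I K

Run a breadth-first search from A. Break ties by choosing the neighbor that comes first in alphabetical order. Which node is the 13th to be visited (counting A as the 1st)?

N

Visit A; enqueue H, L, O → queue [H, L, O]
Visit H; enqueue B, G, J, K → queue [L, O, B, G, J, K]
Visit L; enqueue C, D, F → queue [O, B, G, J, K, C, D, F]
Visit O; enqueue I → queue [B, G, J, K, C, D, F, I]
Visit B → queue [G, J, K, C, D, F, I]
Visit G; enqueue N → queue [J, K, C, D, F, I, N]
Visit J; enqueue E → queue [K, C, D, F, I, N, E]
Visit K; enqueue M → queue [C, D, F, I, N, E, M]
Visit C → queue [D, F, I, N, E, M]
Visit D → queue [F, I, N, E, M]
Visit F → queue [I, N, E, M]
Visit I → queue [N, E, M]
Visit N → queue [E, M]
Visit E → queue [M]
Visit M → queue []

Visit order: A, H, L, O, B, G, J, K, C, D, F, I, N, E, M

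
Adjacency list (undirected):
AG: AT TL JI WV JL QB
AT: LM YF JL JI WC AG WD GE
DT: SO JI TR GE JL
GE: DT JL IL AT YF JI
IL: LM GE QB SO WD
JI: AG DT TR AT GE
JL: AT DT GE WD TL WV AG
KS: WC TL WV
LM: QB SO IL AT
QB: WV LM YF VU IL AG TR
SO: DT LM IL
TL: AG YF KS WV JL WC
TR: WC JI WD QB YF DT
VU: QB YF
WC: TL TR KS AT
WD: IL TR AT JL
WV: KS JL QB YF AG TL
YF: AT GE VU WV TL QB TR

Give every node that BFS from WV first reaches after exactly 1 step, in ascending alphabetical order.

AG, JL, KS, QB, TL, YF

Level 0: WV
Level 1: AG, JL, KS, QB, TL, YF
Level 2: AT, DT, GE, IL, JI, LM, TR, VU, WC, WD
Level 3: SO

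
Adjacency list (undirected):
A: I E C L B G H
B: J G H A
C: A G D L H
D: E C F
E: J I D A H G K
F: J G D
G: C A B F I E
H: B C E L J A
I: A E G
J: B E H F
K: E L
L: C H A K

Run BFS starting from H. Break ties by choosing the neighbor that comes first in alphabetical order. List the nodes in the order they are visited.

H, A, B, C, E, J, L, G, I, D, K, F

Visit H; enqueue A, B, C, E, J, L → queue [A, B, C, E, J, L]
Visit A; enqueue G, I → queue [B, C, E, J, L, G, I]
Visit B → queue [C, E, J, L, G, I]
Visit C; enqueue D → queue [E, J, L, G, I, D]
Visit E; enqueue K → queue [J, L, G, I, D, K]
Visit J; enqueue F → queue [L, G, I, D, K, F]
Visit L → queue [G, I, D, K, F]
Visit G → queue [I, D, K, F]
Visit I → queue [D, K, F]
Visit D → queue [K, F]
Visit K → queue [F]
Visit F → queue []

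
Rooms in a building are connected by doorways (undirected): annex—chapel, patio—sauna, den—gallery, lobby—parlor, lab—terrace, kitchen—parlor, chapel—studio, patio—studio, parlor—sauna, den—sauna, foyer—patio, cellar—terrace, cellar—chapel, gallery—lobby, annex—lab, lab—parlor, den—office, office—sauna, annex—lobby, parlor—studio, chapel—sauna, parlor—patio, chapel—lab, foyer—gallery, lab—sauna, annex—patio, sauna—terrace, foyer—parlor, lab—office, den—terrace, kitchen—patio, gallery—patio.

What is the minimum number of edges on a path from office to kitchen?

3

Level 0: office
Level 1: den, lab, sauna
Level 2: annex, chapel, gallery, parlor, patio, terrace
Level 3: cellar, foyer, kitchen, lobby, studio
kitchen first appears at level 3.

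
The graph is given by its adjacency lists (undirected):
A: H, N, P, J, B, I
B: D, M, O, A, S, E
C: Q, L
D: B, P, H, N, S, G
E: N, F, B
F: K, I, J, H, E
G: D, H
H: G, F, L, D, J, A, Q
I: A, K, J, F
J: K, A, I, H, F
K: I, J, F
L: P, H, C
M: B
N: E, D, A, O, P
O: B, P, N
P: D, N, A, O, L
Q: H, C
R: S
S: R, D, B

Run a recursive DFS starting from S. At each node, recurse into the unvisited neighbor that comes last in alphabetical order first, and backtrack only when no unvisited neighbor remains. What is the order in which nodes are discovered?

S -> R -> D -> P -> O -> N -> E -> F -> K -> J -> I -> A -> H -> Q -> C -> L -> G -> B -> M

Visit S
S → R
S → D
D → P
P → O
O → N
N → E
E → F
F → K
K → J
J → I
I → A
A → H
H → Q
Q → C
C → L
H → G
A → B
B → M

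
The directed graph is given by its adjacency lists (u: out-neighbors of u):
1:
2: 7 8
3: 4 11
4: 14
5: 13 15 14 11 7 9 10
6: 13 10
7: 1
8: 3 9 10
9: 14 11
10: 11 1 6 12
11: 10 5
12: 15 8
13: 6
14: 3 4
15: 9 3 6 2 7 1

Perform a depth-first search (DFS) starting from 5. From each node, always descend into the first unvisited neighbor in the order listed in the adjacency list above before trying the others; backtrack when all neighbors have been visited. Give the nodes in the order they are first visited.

5 → 13 → 6 → 10 → 11 → 1 → 12 → 15 → 9 → 14 → 3 → 4 → 2 → 7 → 8

Visit 5
5 → 13
13 → 6
6 → 10
10 → 11
10 → 1
10 → 12
12 → 15
15 → 9
9 → 14
14 → 3
3 → 4
15 → 2
2 → 7
2 → 8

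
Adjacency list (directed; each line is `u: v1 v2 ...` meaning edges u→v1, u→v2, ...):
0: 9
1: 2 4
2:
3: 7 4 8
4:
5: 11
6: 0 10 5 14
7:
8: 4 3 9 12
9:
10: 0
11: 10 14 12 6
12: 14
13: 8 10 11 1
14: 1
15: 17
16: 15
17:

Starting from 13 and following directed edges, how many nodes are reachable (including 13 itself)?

15

BFS from 13 visits: 13, 8, 10, 11, 1, 4, 3, 9, 12, 0, 14, 6, 2, 7, 5
Reachable nodes: 15 of 18 total.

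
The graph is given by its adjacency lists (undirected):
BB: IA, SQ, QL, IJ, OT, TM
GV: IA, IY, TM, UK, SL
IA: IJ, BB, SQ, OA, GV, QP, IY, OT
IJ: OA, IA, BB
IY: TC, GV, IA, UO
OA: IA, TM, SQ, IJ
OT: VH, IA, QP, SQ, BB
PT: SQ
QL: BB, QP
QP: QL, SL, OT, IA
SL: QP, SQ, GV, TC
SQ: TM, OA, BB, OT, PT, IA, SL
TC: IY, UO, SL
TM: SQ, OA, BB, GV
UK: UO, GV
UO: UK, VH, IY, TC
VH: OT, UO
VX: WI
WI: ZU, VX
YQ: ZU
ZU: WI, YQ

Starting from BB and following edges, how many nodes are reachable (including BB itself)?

BFS from BB visits: BB, IA, SQ, QL, IJ, OT, TM, OA, GV, QP, IY, PT, SL, VH, UK, TC, UO
Reachable nodes: 17 of 21 total.

17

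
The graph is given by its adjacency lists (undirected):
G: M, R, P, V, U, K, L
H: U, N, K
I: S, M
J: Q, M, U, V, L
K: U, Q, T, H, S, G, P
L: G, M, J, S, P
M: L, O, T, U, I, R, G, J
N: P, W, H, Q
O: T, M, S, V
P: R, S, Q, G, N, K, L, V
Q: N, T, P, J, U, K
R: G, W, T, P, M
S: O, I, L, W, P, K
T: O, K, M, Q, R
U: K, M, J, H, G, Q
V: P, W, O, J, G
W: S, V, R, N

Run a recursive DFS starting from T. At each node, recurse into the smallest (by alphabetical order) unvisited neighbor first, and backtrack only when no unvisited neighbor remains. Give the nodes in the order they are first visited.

T → K → G → L → J → M → I → S → O → V → P → N → H → U → Q → W → R

Visit T
T → K
K → G
G → L
L → J
J → M
M → I
I → S
S → O
O → V
V → P
P → N
N → H
H → U
U → Q
N → W
W → R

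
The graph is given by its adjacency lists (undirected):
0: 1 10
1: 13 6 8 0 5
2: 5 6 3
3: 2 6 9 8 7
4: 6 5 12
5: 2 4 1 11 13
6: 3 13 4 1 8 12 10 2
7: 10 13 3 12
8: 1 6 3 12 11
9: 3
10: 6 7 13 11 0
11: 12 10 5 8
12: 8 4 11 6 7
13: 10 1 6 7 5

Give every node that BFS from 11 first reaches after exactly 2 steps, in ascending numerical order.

Level 0: 11
Level 1: 5, 8, 10, 12
Level 2: 0, 1, 2, 3, 4, 6, 7, 13
Level 3: 9

0, 1, 2, 3, 4, 6, 7, 13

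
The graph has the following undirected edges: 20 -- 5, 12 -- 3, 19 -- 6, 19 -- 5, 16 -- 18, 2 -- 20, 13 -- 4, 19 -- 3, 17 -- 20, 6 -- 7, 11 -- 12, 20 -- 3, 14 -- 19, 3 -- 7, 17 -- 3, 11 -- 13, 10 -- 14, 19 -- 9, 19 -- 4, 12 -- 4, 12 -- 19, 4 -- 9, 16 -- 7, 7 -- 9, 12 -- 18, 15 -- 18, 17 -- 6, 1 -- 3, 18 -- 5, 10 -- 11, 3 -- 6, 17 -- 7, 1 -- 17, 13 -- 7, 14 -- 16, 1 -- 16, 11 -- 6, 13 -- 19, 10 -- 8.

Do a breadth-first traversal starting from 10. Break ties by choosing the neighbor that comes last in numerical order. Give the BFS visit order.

10 14 11 8 19 16 13 12 6 9 5 4 3 18 7 1 17 20 15 2

Visit 10; enqueue 14, 11, 8 → queue [14, 11, 8]
Visit 14; enqueue 19, 16 → queue [11, 8, 19, 16]
Visit 11; enqueue 13, 12, 6 → queue [8, 19, 16, 13, 12, 6]
Visit 8 → queue [19, 16, 13, 12, 6]
Visit 19; enqueue 9, 5, 4, 3 → queue [16, 13, 12, 6, 9, 5, 4, 3]
Visit 16; enqueue 18, 7, 1 → queue [13, 12, 6, 9, 5, 4, 3, 18, 7, 1]
Visit 13 → queue [12, 6, 9, 5, 4, 3, 18, 7, 1]
Visit 12 → queue [6, 9, 5, 4, 3, 18, 7, 1]
Visit 6; enqueue 17 → queue [9, 5, 4, 3, 18, 7, 1, 17]
Visit 9 → queue [5, 4, 3, 18, 7, 1, 17]
Visit 5; enqueue 20 → queue [4, 3, 18, 7, 1, 17, 20]
Visit 4 → queue [3, 18, 7, 1, 17, 20]
Visit 3 → queue [18, 7, 1, 17, 20]
Visit 18; enqueue 15 → queue [7, 1, 17, 20, 15]
Visit 7 → queue [1, 17, 20, 15]
Visit 1 → queue [17, 20, 15]
Visit 17 → queue [20, 15]
Visit 20; enqueue 2 → queue [15, 2]
Visit 15 → queue [2]
Visit 2 → queue []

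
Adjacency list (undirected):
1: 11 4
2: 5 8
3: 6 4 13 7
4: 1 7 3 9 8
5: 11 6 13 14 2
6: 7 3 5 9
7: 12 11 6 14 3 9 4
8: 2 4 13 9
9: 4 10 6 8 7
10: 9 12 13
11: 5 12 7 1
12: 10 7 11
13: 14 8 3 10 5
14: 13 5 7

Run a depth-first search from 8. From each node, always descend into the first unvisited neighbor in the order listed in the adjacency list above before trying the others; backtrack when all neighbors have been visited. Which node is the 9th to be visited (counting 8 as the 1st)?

Visit 8
8 → 2
2 → 5
5 → 11
11 → 12
12 → 10
10 → 9
9 → 4
4 → 1
4 → 7
7 → 6
6 → 3
3 → 13
13 → 14

Visit order: 8, 2, 5, 11, 12, 10, 9, 4, 1, 7, 6, 3, 13, 14

1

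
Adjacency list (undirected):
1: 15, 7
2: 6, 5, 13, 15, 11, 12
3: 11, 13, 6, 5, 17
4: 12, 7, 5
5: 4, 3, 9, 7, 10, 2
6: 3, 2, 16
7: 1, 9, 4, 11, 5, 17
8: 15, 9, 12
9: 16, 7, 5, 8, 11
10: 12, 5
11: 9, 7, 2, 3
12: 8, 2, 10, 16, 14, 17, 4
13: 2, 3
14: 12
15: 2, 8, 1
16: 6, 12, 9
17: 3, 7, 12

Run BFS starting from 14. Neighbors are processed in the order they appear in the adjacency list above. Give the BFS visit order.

14, 12, 8, 2, 10, 16, 17, 4, 15, 9, 6, 5, 13, 11, 3, 7, 1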